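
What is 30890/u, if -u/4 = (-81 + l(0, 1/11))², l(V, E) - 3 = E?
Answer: -1868845/1468898 ≈ -1.2723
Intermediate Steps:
l(V, E) = 3 + E
u = -2937796/121 (u = -4*(-81 + (3 + 1/11))² = -4*(-81 + 34/11)² = -4*(-857/11)² = -4*734449/121 = -2937796/121 ≈ -24279.)
30890/u = 30890/(-2937796/121) = 30890*(-121/2937796) = -1868845/1468898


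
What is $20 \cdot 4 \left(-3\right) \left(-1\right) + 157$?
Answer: $397$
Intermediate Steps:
$20 \cdot 4 \left(-3\right) \left(-1\right) + 157 = 20 \left(\left(-12\right) \left(-1\right)\right) + 157 = 20 \cdot 12 + 157 = 240 + 157 = 397$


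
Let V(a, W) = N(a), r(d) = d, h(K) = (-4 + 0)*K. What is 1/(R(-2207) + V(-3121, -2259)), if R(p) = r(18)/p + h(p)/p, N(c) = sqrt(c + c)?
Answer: -9761561/15241045587 - 4870849*I*sqrt(6242)/30482091174 ≈ -0.00064048 - 0.012625*I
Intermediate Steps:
h(K) = -4*K
N(c) = sqrt(2)*sqrt(c) (N(c) = sqrt(2*c) = sqrt(2)*sqrt(c))
R(p) = -4 + 18/p (R(p) = 18/p + (-4*p)/p = 18/p - 4 = -4 + 18/p)
V(a, W) = sqrt(2)*sqrt(a)
1/(R(-2207) + V(-3121, -2259)) = 1/((-4 + 18/(-2207)) + sqrt(2)*sqrt(-3121)) = 1/((-4 + 18*(-1/2207)) + sqrt(2)*(I*sqrt(3121))) = 1/((-4 - 18/2207) + I*sqrt(6242)) = 1/(-8846/2207 + I*sqrt(6242))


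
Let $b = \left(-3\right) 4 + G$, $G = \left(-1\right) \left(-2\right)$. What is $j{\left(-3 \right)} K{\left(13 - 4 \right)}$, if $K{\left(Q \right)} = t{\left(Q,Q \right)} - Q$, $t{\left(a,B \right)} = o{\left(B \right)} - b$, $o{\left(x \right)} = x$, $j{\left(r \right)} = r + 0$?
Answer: $-30$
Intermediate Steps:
$G = 2$
$j{\left(r \right)} = r$
$b = -10$ ($b = \left(-3\right) 4 + 2 = -12 + 2 = -10$)
$t{\left(a,B \right)} = 10 + B$ ($t{\left(a,B \right)} = B - -10 = B + 10 = 10 + B$)
$K{\left(Q \right)} = 10$ ($K{\left(Q \right)} = \left(10 + Q\right) - Q = 10$)
$j{\left(-3 \right)} K{\left(13 - 4 \right)} = \left(-3\right) 10 = -30$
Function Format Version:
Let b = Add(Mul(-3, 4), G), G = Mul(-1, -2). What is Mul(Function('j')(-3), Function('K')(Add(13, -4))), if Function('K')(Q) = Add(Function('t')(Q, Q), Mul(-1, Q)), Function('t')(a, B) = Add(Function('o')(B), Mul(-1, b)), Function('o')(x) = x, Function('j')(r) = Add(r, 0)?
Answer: -30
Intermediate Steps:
G = 2
Function('j')(r) = r
b = -10 (b = Add(Mul(-3, 4), 2) = Add(-12, 2) = -10)
Function('t')(a, B) = Add(10, B) (Function('t')(a, B) = Add(B, Mul(-1, -10)) = Add(B, 10) = Add(10, B))
Function('K')(Q) = 10 (Function('K')(Q) = Add(Add(10, Q), Mul(-1, Q)) = 10)
Mul(Function('j')(-3), Function('K')(Add(13, -4))) = Mul(-3, 10) = -30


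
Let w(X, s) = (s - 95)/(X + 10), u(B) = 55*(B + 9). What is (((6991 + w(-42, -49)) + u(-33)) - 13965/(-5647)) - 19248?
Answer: -153259885/11294 ≈ -13570.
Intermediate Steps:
u(B) = 495 + 55*B (u(B) = 55*(9 + B) = 495 + 55*B)
w(X, s) = (-95 + s)/(10 + X)
(((6991 + w(-42, -49)) + u(-33)) - 13965/(-5647)) - 19248 = (((6991 + (-95 - 49)/(10 - 42)) + (495 + 55*(-33))) - 13965/(-5647)) - 19248 = (((6991 - 144/(-32)) + (495 - 1815)) - 13965*(-1/5647)) - 19248 = (((6991 - 1/32*(-144)) - 1320) + 13965/5647) - 19248 = (((6991 + 9/2) - 1320) + 13965/5647) - 19248 = ((13991/2 - 1320) + 13965/5647) - 19248 = (11351/2 + 13965/5647) - 19248 = 64127027/11294 - 19248 = -153259885/11294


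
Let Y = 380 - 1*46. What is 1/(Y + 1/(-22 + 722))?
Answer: 700/233801 ≈ 0.0029940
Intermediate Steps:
Y = 334 (Y = 380 - 46 = 334)
1/(Y + 1/(-22 + 722)) = 1/(334 + 1/(-22 + 722)) = 1/(334 + 1/700) = 1/(233801/700) = 700/233801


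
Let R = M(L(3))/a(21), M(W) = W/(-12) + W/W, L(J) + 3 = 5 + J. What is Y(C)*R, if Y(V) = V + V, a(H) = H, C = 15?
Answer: ⅚ ≈ 0.83333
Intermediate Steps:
L(J) = 2 + J (L(J) = -3 + (5 + J) = 2 + J)
M(W) = 1 - W/12 (M(W) = W*(-1/12) + 1 = -W/12 + 1 = 1 - W/12)
Y(V) = 2*V
R = 1/36 (R = (1 - (2 + 3)/12)/21 = (1 - 1/12*5)*(1/21) = (1 - 5/12)*(1/21) = (7/12)*(1/21) = 1/36 ≈ 0.027778)
Y(C)*R = (2*15)*(1/36) = 30*(1/36) = ⅚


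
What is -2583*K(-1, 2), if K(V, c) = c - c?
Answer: 0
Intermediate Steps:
K(V, c) = 0
-2583*K(-1, 2) = -2583*0 = 0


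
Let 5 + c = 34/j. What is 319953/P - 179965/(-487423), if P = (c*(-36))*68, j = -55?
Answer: 2904505365475/122900784912 ≈ 23.633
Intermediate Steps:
c = -309/55 (c = -5 + 34/(-55) = -5 + 34*(-1/55) = -5 - 34/55 = -309/55 ≈ -5.6182)
P = 756432/55 (P = -309/55*(-36)*68 = (11124/55)*68 = 756432/55 ≈ 13753.)
319953/P - 179965/(-487423) = 319953/(756432/55) - 179965/(-487423) = 319953*(55/756432) - 179965*(-1/487423) = 5865805/252144 + 179965/487423 = 2904505365475/122900784912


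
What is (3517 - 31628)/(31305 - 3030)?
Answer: -28111/28275 ≈ -0.99420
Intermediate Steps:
(3517 - 31628)/(31305 - 3030) = -28111/28275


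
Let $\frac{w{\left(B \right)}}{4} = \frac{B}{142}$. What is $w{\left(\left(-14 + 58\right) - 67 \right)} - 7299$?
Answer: $- \frac{518275}{71} \approx -7299.6$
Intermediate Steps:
$w{\left(B \right)} = \frac{2 B}{71}$ ($w{\left(B \right)} = 4 \frac{B}{142} = \frac{2 B}{71}$)
$w{\left(\left(-14 + 58\right) - 67 \right)} - 7299 = \frac{2 \left(\left(-14 + 58\right) - 67\right)}{71} - 7299 = \frac{2 \left(44 - 67\right)}{71} - 7299 = \frac{2}{71} \left(-23\right) - 7299 = - \frac{46}{71} - 7299 = - \frac{518275}{71}$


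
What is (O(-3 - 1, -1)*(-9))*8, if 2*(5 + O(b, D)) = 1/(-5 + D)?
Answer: 366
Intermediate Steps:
O(b, D) = -5 + 1/(2*(-5 + D))
(O(-3 - 1, -1)*(-9))*8 = (((51 - 10*(-1))/(2*(-5 - 1)))*(-9))*8 = (((1/2)*(51 + 10)/(-6))*(-9))*8 = (((1/2)*(-1/6)*61)*(-9))*8 = -61/12*(-9)*8 = (183/4)*8 = 366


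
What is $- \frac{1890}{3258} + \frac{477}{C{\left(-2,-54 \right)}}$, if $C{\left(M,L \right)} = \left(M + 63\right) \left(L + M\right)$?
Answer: $- \frac{445017}{618296} \approx -0.71975$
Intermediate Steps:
$C{\left(M,L \right)} = \left(63 + M\right) \left(L + M\right)$
$- \frac{1890}{3258} + \frac{477}{C{\left(-2,-54 \right)}} = - \frac{1890}{3258} + \frac{477}{\left(-2\right)^{2} + 63 \left(-54\right) + 63 \left(-2\right) - -108} = \left(-1890\right) \frac{1}{3258} + \frac{477}{4 - 3402 - 126 + 108} = - \frac{105}{181} + \frac{477}{-3416} = - \frac{105}{181} + 477 \left(- \frac{1}{3416}\right) = - \frac{105}{181} - \frac{477}{3416} = - \frac{445017}{618296}$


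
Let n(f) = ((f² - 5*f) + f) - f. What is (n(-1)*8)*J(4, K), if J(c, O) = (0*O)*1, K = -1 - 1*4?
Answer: 0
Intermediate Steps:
K = -5 (K = -1 - 4 = -5)
n(f) = f² - 5*f (n(f) = (f² - 4*f) - f = f² - 5*f)
J(c, O) = 0 (J(c, O) = 0*1 = 0)
(n(-1)*8)*J(4, K) = (-(-5 - 1)*8)*0 = (-1*(-6)*8)*0 = (6*8)*0 = 48*0 = 0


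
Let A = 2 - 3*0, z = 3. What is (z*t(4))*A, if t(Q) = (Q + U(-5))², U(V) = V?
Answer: 6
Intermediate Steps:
t(Q) = (-5 + Q)² (t(Q) = (Q - 5)² = (-5 + Q)²)
A = 2 (A = 2 + 0 = 2)
(z*t(4))*A = (3*(-5 + 4)²)*2 = (3*(-1)²)*2 = (3*1)*2 = 3*2 = 6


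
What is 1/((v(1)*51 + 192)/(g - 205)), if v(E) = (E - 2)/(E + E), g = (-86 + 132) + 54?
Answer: -70/111 ≈ -0.63063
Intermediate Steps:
g = 100 (g = 46 + 54 = 100)
v(E) = (-2 + E)/(2*E) (v(E) = (-2 + E)/((2*E)) = (-2 + E)*(1/(2*E)) = (-2 + E)/(2*E))
1/((v(1)*51 + 192)/(g - 205)) = 1/((((1/2)*(-2 + 1)/1)*51 + 192)/(100 - 205)) = 1/((((1/2)*1*(-1))*51 + 192)/(-105)) = 1/((-1/2*51 + 192)*(-1/105)) = 1/((-51/2 + 192)*(-1/105)) = 1/((333/2)*(-1/105)) = 1/(-111/70) = -70/111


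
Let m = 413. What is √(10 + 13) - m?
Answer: -413 + √23 ≈ -408.20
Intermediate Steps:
√(10 + 13) - m = √(10 + 13) - 1*413 = √23 - 413 = -413 + √23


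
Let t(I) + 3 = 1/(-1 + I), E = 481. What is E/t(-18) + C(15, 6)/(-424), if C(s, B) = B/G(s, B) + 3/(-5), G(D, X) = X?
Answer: -4843699/30740 ≈ -157.57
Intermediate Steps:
C(s, B) = ⅖ (C(s, B) = B/B + 3/(-5) = 1 + 3*(-⅕) = 1 - ⅗ = ⅖)
t(I) = -3 + 1/(-1 + I)
E/t(-18) + C(15, 6)/(-424) = 481/(((4 - 3*(-18))/(-1 - 18))) + (⅖)/(-424) = 481/(((4 + 54)/(-19))) + (⅖)*(-1/424) = 481/((-1/19*58)) - 1/1060 = 481/(-58/19) - 1/1060 = 481*(-19/58) - 1/1060 = -9139/58 - 1/1060 = -4843699/30740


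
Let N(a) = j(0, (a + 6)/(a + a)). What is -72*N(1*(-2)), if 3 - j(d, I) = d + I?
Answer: -288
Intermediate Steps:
j(d, I) = 3 - I - d (j(d, I) = 3 - (d + I) = 3 - (I + d) = 3 + (-I - d) = 3 - I - d)
N(a) = 3 - (6 + a)/(2*a) (N(a) = 3 - (a + 6)/(a + a) - 1*0 = 3 - (6 + a)/(2*a) + 0 = 3 - (6 + a)/(2*a))
-72*N(1*(-2)) = -72*(5/2 - 3/(1*(-2))) = -72*(5/2 - 3/(-2)) = -72*(5/2 - 3*(-1/2)) = -72*(5/2 + 3/2) = -72*4 = -288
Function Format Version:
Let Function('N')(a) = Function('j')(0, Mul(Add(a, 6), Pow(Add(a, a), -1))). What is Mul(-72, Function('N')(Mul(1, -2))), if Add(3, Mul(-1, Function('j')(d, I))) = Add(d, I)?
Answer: -288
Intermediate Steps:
Function('j')(d, I) = Add(3, Mul(-1, I), Mul(-1, d)) (Function('j')(d, I) = Add(3, Mul(-1, Add(d, I))) = Add(3, Mul(-1, Add(I, d))) = Add(3, Add(Mul(-1, I), Mul(-1, d))) = Add(3, Mul(-1, I), Mul(-1, d)))
Function('N')(a) = Add(3, Mul(Rational(-1, 2), Pow(a, -1), Add(6, a))) (Function('N')(a) = Add(3, Mul(-1, Mul(Add(a, 6), Pow(Add(a, a), -1))), Mul(-1, 0)) = Add(3, Mul(-1, Mul(Add(6, a), Pow(Mul(2, a), -1))), 0) = Add(3, Mul(-1, Mul(Add(6, a), Mul(Rational(1, 2), Pow(a, -1)))), 0) = Add(3, Mul(-1, Mul(Rational(1, 2), Pow(a, -1), Add(6, a))), 0) = Add(3, Mul(Rational(-1, 2), Pow(a, -1), Add(6, a)), 0) = Add(3, Mul(Rational(-1, 2), Pow(a, -1), Add(6, a))))
Mul(-72, Function('N')(Mul(1, -2))) = Mul(-72, Add(Rational(5, 2), Mul(-3, Pow(Mul(1, -2), -1)))) = Mul(-72, Add(Rational(5, 2), Mul(-3, Pow(-2, -1)))) = Mul(-72, Add(Rational(5, 2), Mul(-3, Rational(-1, 2)))) = Mul(-72, Add(Rational(5, 2), Rational(3, 2))) = Mul(-72, 4) = -288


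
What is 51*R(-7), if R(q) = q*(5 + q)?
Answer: 714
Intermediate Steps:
51*R(-7) = 51*(-7*(5 - 7)) = 51*(-7*(-2)) = 51*14 = 714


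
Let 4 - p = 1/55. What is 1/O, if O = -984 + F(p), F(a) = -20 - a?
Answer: -55/55439 ≈ -0.00099208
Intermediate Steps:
p = 219/55 (p = 4 - 1/55 = 219/55 ≈ 3.9818)
O = -55439/55 (O = -984 + (-20 - 1*219/55) = -984 + (-20 - 219/55) = -984 - 1319/55 = -55439/55 ≈ -1008.0)
1/O = 1/(-55439/55) = -55/55439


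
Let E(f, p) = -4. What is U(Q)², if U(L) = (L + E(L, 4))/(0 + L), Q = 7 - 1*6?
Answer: 9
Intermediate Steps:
Q = 1 (Q = 7 - 6 = 1)
U(L) = (-4 + L)/L (U(L) = (L - 4)/(0 + L) = (-4 + L)/L)
U(Q)² = ((-4 + 1)/1)² = (1*(-3))² = (-3)² = 9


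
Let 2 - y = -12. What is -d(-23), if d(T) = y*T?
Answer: 322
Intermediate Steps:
y = 14 (y = 2 - 1*(-12) = 2 + 12 = 14)
d(T) = 14*T
-d(-23) = -14*(-23) = -1*(-322) = 322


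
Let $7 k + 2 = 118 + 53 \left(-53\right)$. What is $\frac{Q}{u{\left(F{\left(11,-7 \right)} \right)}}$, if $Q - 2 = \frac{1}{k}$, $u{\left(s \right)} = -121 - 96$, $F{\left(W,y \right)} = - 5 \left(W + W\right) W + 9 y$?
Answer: $- \frac{5379}{584381} \approx -0.0092046$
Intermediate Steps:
$F{\left(W,y \right)} = - 10 W^{2} + 9 y$ ($F{\left(W,y \right)} = - 5 \cdot 2 W W + 9 y = - 10 W W + 9 y = - 10 W^{2} + 9 y$)
$u{\left(s \right)} = -217$
$k = - \frac{2693}{7}$ ($k = - \frac{2}{7} + \frac{118 + 53 \left(-53\right)}{7} = - \frac{2}{7} + \frac{118 - 2809}{7} = - \frac{2}{7} + \frac{1}{7} \left(-2691\right) = - \frac{2}{7} - \frac{2691}{7} = - \frac{2693}{7} \approx -384.71$)
$Q = \frac{5379}{2693}$ ($Q = 2 + \frac{1}{- \frac{2693}{7}} = 2 - \frac{7}{2693} = \frac{5379}{2693} \approx 1.9974$)
$\frac{Q}{u{\left(F{\left(11,-7 \right)} \right)}} = \frac{5379}{2693 \left(-217\right)} = \frac{5379}{2693} \left(- \frac{1}{217}\right) = - \frac{5379}{584381}$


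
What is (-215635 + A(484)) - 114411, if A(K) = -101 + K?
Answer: -329663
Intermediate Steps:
(-215635 + A(484)) - 114411 = (-215635 + (-101 + 484)) - 114411 = (-215635 + 383) - 114411 = -215252 - 114411 = -329663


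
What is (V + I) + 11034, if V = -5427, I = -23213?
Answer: -17606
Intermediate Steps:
(V + I) + 11034 = (-5427 - 23213) + 11034 = -28640 + 11034 = -17606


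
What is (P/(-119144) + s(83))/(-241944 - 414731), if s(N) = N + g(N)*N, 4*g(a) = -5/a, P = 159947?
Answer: -383203/3129555448 ≈ -0.00012245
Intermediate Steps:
g(a) = -5/(4*a) (g(a) = (-5/a)/4 = -5/(4*a))
s(N) = -5/4 + N (s(N) = N + (-5/(4*N))*N = N - 5/4 = -5/4 + N)
(P/(-119144) + s(83))/(-241944 - 414731) = (159947/(-119144) + (-5/4 + 83))/(-241944 - 414731) = (159947*(-1/119144) + 327/4)/(-656675) = (-159947/119144 + 327/4)*(-1/656675) = (9580075/119144)*(-1/656675) = -383203/3129555448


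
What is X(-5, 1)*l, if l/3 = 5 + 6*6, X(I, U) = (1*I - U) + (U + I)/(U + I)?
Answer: -615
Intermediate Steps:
X(I, U) = 1 + I - U (X(I, U) = (I - U) + (I + U)/(I + U) = (I - U) + 1 = 1 + I - U)
l = 123 (l = 3*(5 + 6*6) = 3*(5 + 36) = 3*41 = 123)
X(-5, 1)*l = (1 - 5 - 1*1)*123 = (1 - 5 - 1)*123 = -5*123 = -615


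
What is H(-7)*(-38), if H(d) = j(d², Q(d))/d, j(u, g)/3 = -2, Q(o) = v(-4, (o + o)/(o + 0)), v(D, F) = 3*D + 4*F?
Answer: -228/7 ≈ -32.571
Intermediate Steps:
Q(o) = -4 (Q(o) = 3*(-4) + 4*((o + o)/(o + 0)) = -12 + 4*((2*o)/o) = -12 + 4*2 = -12 + 8 = -4)
j(u, g) = -6 (j(u, g) = 3*(-2) = -6)
H(d) = -6/d
H(-7)*(-38) = -6/(-7)*(-38) = -6*(-⅐)*(-38) = (6/7)*(-38) = -228/7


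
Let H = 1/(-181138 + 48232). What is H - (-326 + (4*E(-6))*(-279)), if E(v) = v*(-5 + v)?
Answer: 9832651691/132906 ≈ 73982.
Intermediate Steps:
H = -1/132906 (H = 1/(-132906) = -1/132906 ≈ -7.5241e-6)
H - (-326 + (4*E(-6))*(-279)) = -1/132906 - (-326 + (4*(-6*(-5 - 6)))*(-279)) = -1/132906 - (-326 + (4*(-6*(-11)))*(-279)) = -1/132906 - (-326 + (4*66)*(-279)) = -1/132906 - (-326 + 264*(-279)) = -1/132906 - (-326 - 73656) = -1/132906 - 1*(-73982) = -1/132906 + 73982 = 9832651691/132906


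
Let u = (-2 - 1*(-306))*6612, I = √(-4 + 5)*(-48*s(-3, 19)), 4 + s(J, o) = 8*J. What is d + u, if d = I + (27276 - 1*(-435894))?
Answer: 2474562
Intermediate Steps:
s(J, o) = -4 + 8*J
I = 1344 (I = √(-4 + 5)*(-48*(-4 + 8*(-3))) = √1*(-48*(-4 - 24)) = 1*(-48*(-28)) = 1*1344 = 1344)
d = 464514 (d = 1344 + (27276 - 1*(-435894)) = 1344 + (27276 + 435894) = 1344 + 463170 = 464514)
u = 2010048 (u = (-2 + 306)*6612 = 304*6612 = 2010048)
d + u = 464514 + 2010048 = 2474562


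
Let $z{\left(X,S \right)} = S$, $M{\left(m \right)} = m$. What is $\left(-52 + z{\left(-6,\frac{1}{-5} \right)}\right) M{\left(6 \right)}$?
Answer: $- \frac{1566}{5} \approx -313.2$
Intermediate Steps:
$\left(-52 + z{\left(-6,\frac{1}{-5} \right)}\right) M{\left(6 \right)} = \left(-52 + \frac{1}{-5}\right) 6 = \left(-52 - \frac{1}{5}\right) 6 = \left(- \frac{261}{5}\right) 6 = - \frac{1566}{5}$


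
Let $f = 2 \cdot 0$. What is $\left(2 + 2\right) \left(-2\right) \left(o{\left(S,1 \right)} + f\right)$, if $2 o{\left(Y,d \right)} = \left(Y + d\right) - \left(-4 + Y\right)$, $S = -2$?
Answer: $-20$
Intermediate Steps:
$o{\left(Y,d \right)} = 2 + \frac{d}{2}$ ($o{\left(Y,d \right)} = \frac{\left(Y + d\right) - \left(-4 + Y\right)}{2} = \frac{4 + d}{2} = 2 + \frac{d}{2}$)
$f = 0$
$\left(2 + 2\right) \left(-2\right) \left(o{\left(S,1 \right)} + f\right) = \left(2 + 2\right) \left(-2\right) \left(\left(2 + \frac{1}{2} \cdot 1\right) + 0\right) = 4 \left(-2\right) \left(\left(2 + \frac{1}{2}\right) + 0\right) = - 8 \left(\frac{5}{2} + 0\right) = \left(-8\right) \frac{5}{2} = -20$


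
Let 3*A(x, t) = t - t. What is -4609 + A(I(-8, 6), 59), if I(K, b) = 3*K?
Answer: -4609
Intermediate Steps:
A(x, t) = 0 (A(x, t) = (t - t)/3 = (⅓)*0 = 0)
-4609 + A(I(-8, 6), 59) = -4609 + 0 = -4609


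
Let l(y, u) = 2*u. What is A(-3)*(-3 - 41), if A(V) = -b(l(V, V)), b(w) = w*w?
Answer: 1584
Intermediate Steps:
b(w) = w²
A(V) = -4*V² (A(V) = -(2*V)² = -4*V²)
A(-3)*(-3 - 41) = (-4*(-3)²)*(-3 - 41) = -4*9*(-44) = -36*(-44) = 1584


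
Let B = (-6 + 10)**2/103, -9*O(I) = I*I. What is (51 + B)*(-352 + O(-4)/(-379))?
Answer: -6326256464/351333 ≈ -18006.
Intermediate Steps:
O(I) = -I**2/9 (O(I) = -I*I/9 = -I**2/9)
B = 16/103 (B = 4**2*(1/103) = 16*(1/103) = 16/103 ≈ 0.15534)
(51 + B)*(-352 + O(-4)/(-379)) = (51 + 16/103)*(-352 - 1/9*(-4)**2/(-379)) = 5269*(-352 - 1/9*16*(-1/379))/103 = 5269*(-352 - 16/9*(-1/379))/103 = 5269*(-352 + 16/3411)/103 = (5269/103)*(-1200656/3411) = -6326256464/351333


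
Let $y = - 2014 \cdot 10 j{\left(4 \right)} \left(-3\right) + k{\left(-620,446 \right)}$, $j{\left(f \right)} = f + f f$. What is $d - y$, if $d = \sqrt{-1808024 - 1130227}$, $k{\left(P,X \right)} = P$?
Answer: $-1207780 + i \sqrt{2938251} \approx -1.2078 \cdot 10^{6} + 1714.1 i$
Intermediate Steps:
$j{\left(f \right)} = f + f^{2}$
$d = i \sqrt{2938251}$ ($d = \sqrt{-2938251} = i \sqrt{2938251} \approx 1714.1 i$)
$y = 1207780$ ($y = - 2014 \cdot 10 \cdot 4 \left(1 + 4\right) \left(-3\right) - 620 = - 2014 \cdot 10 \cdot 4 \cdot 5 \left(-3\right) - 620 = - 2014 \cdot 10 \cdot 20 \left(-3\right) - 620 = - 2014 \cdot 200 \left(-3\right) - 620 = \left(-2014\right) \left(-600\right) - 620 = 1208400 - 620 = 1207780$)
$d - y = i \sqrt{2938251} - 1207780 = -1207780 + i \sqrt{2938251}$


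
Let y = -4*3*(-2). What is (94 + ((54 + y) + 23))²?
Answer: 38025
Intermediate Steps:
y = 24 (y = -12*(-2) = 24)
(94 + ((54 + y) + 23))² = (94 + ((54 + 24) + 23))² = (94 + (78 + 23))² = (94 + 101)² = 195² = 38025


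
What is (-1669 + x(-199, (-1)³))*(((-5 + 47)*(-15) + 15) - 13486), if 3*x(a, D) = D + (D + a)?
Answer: 24479336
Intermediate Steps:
x(a, D) = a/3 + 2*D/3 (x(a, D) = (D + (D + a))/3 = (a + 2*D)/3 = a/3 + 2*D/3)
(-1669 + x(-199, (-1)³))*(((-5 + 47)*(-15) + 15) - 13486) = (-1669 + ((⅓)*(-199) + (⅔)*(-1)³))*(((-5 + 47)*(-15) + 15) - 13486) = (-1669 + (-199/3 + (⅔)*(-1)))*((42*(-15) + 15) - 13486) = (-1669 + (-199/3 - ⅔))*((-630 + 15) - 13486) = (-1669 - 67)*(-615 - 13486) = -1736*(-14101) = 24479336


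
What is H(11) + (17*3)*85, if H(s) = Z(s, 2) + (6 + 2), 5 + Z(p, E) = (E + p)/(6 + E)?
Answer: 34717/8 ≈ 4339.6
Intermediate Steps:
Z(p, E) = -5 + (E + p)/(6 + E)
H(s) = 13/4 + s/8 (H(s) = (-30 + s - 4*2)/(6 + 2) + (6 + 2) = (-30 + s - 8)/8 + 8 = (-38 + s)/8 + 8 = (-19/4 + s/8) + 8 = 13/4 + s/8)
H(11) + (17*3)*85 = (13/4 + (⅛)*11) + (17*3)*85 = (13/4 + 11/8) + 51*85 = 37/8 + 4335 = 34717/8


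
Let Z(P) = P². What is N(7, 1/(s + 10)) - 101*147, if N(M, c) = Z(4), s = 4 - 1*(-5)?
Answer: -14831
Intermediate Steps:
s = 9 (s = 4 + 5 = 9)
N(M, c) = 16 (N(M, c) = 4² = 16)
N(7, 1/(s + 10)) - 101*147 = 16 - 101*147 = 16 - 14847 = -14831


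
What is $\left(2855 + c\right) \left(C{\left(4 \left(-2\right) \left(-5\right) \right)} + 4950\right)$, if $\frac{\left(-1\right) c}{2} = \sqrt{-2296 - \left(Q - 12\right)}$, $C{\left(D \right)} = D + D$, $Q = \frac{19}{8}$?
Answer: $14360650 - 2515 i \sqrt{36582} \approx 1.4361 \cdot 10^{7} - 4.8103 \cdot 10^{5} i$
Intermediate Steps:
$Q = \frac{19}{8}$ ($Q = 19 \cdot \frac{1}{8} = \frac{19}{8} \approx 2.375$)
$C{\left(D \right)} = 2 D$
$c = - \frac{i \sqrt{36582}}{2}$ ($c = - 2 \sqrt{-2296 - \left(\frac{19}{8} - 12\right)} = - 2 \sqrt{-2296 - - \frac{77}{8}} = - 2 \sqrt{-2296 + \frac{77}{8}} = - 2 \sqrt{- \frac{18291}{8}} = - 2 \frac{i \sqrt{36582}}{4} = - \frac{i \sqrt{36582}}{2} \approx - 95.632 i$)
$\left(2855 + c\right) \left(C{\left(4 \left(-2\right) \left(-5\right) \right)} + 4950\right) = \left(2855 - \frac{i \sqrt{36582}}{2}\right) \left(2 \cdot 4 \left(-2\right) \left(-5\right) + 4950\right) = \left(2855 - \frac{i \sqrt{36582}}{2}\right) \left(2 \left(\left(-8\right) \left(-5\right)\right) + 4950\right) = \left(2855 - \frac{i \sqrt{36582}}{2}\right) \left(2 \cdot 40 + 4950\right) = \left(2855 - \frac{i \sqrt{36582}}{2}\right) \left(80 + 4950\right) = \left(2855 - \frac{i \sqrt{36582}}{2}\right) 5030 = 14360650 - 2515 i \sqrt{36582}$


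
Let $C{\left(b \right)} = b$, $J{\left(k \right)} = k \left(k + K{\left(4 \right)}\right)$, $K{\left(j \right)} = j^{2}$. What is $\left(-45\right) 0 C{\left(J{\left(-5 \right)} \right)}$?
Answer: $0$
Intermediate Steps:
$J{\left(k \right)} = k \left(16 + k\right)$ ($J{\left(k \right)} = k \left(k + 4^{2}\right) = k \left(k + 16\right) = k \left(16 + k\right)$)
$\left(-45\right) 0 C{\left(J{\left(-5 \right)} \right)} = \left(-45\right) 0 \left(- 5 \left(16 - 5\right)\right) = 0 \left(\left(-5\right) 11\right) = 0 \left(-55\right) = 0$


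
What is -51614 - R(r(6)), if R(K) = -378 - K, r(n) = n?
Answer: -51230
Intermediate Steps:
-51614 - R(r(6)) = -51614 - (-378 - 1*6) = -51614 - (-378 - 6) = -51614 - 1*(-384) = -51614 + 384 = -51230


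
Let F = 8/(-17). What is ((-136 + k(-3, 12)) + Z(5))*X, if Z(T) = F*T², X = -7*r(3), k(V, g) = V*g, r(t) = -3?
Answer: -65604/17 ≈ -3859.1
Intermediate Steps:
F = -8/17 (F = 8*(-1/17) = -8/17 ≈ -0.47059)
X = 21 (X = -7*(-3) = 21)
Z(T) = -8*T²/17
((-136 + k(-3, 12)) + Z(5))*X = ((-136 - 3*12) - 8/17*5²)*21 = ((-136 - 36) - 8/17*25)*21 = (-172 - 200/17)*21 = -3124/17*21 = -65604/17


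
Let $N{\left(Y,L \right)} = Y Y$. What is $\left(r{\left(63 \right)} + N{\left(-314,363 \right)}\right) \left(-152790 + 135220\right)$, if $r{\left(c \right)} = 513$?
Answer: $-1741345130$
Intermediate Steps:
$N{\left(Y,L \right)} = Y^{2}$
$\left(r{\left(63 \right)} + N{\left(-314,363 \right)}\right) \left(-152790 + 135220\right) = \left(513 + \left(-314\right)^{2}\right) \left(-152790 + 135220\right) = \left(513 + 98596\right) \left(-17570\right) = 99109 \left(-17570\right) = -1741345130$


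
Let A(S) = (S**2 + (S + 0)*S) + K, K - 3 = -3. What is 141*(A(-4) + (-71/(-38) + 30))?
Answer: 342207/38 ≈ 9005.5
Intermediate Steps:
K = 0 (K = 3 - 3 = 0)
A(S) = 2*S**2 (A(S) = (S**2 + (S + 0)*S) + 0 = (S**2 + S*S) + 0 = (S**2 + S**2) + 0 = 2*S**2 + 0 = 2*S**2)
141*(A(-4) + (-71/(-38) + 30)) = 141*(2*(-4)**2 + (-71/(-38) + 30)) = 141*(2*16 + (-71*(-1/38) + 30)) = 141*(32 + (71/38 + 30)) = 141*(32 + 1211/38) = 141*(2427/38) = 342207/38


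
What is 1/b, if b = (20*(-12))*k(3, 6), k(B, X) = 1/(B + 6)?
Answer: -3/80 ≈ -0.037500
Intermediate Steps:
k(B, X) = 1/(6 + B)
b = -80/3 (b = (20*(-12))/(6 + 3) = -240/9 = -240*⅑ = -80/3 ≈ -26.667)
1/b = 1/(-80/3) = -3/80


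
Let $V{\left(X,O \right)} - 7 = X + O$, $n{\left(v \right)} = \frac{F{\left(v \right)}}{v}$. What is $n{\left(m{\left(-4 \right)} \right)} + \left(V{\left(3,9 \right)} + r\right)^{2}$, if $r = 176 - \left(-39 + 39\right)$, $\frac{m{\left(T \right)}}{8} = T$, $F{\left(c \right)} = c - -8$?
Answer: $\frac{152103}{4} \approx 38026.0$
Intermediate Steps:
$F{\left(c \right)} = 8 + c$ ($F{\left(c \right)} = c + 8 = 8 + c$)
$m{\left(T \right)} = 8 T$
$n{\left(v \right)} = \frac{8 + v}{v}$
$V{\left(X,O \right)} = 7 + O + X$ ($V{\left(X,O \right)} = 7 + \left(X + O\right) = 7 + \left(O + X\right) = 7 + O + X$)
$r = 176$ ($r = 176 - 0 = 176 + 0 = 176$)
$n{\left(m{\left(-4 \right)} \right)} + \left(V{\left(3,9 \right)} + r\right)^{2} = \frac{8 + 8 \left(-4\right)}{8 \left(-4\right)} + \left(\left(7 + 9 + 3\right) + 176\right)^{2} = \frac{8 - 32}{-32} + \left(19 + 176\right)^{2} = \left(- \frac{1}{32}\right) \left(-24\right) + 195^{2} = \frac{3}{4} + 38025 = \frac{152103}{4}$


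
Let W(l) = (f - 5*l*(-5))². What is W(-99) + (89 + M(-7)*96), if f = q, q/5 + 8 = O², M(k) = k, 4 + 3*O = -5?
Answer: 6100317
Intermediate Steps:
O = -3 (O = -4/3 + (⅓)*(-5) = -4/3 - 5/3 = -3)
q = 5 (q = -40 + 5*(-3)² = -40 + 5*9 = -40 + 45 = 5)
f = 5
W(l) = (5 + 25*l)² (W(l) = (5 - 5*l*(-5))² = (5 + 25*l)²)
W(-99) + (89 + M(-7)*96) = 25*(1 + 5*(-99))² + (89 - 7*96) = 25*(1 - 495)² + (89 - 672) = 25*(-494)² - 583 = 25*244036 - 583 = 6100900 - 583 = 6100317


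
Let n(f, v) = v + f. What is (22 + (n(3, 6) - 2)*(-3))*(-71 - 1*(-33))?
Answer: -38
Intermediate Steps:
n(f, v) = f + v
(22 + (n(3, 6) - 2)*(-3))*(-71 - 1*(-33)) = (22 + ((3 + 6) - 2)*(-3))*(-71 - 1*(-33)) = (22 + (9 - 2)*(-3))*(-71 + 33) = (22 + 7*(-3))*(-38) = (22 - 21)*(-38) = 1*(-38) = -38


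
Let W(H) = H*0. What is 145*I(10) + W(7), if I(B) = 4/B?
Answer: 58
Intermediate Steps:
W(H) = 0
145*I(10) + W(7) = 145*(4/10) + 0 = 145*(4*(1/10)) + 0 = 145*(2/5) + 0 = 58 + 0 = 58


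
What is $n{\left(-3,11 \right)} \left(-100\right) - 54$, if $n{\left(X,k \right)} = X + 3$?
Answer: $-54$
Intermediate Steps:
$n{\left(X,k \right)} = 3 + X$
$n{\left(-3,11 \right)} \left(-100\right) - 54 = \left(3 - 3\right) \left(-100\right) - 54 = 0 \left(-100\right) - 54 = 0 - 54 = -54$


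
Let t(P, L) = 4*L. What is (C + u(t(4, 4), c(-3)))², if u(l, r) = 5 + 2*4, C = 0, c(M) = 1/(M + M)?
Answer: 169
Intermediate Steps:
c(M) = 1/(2*M)
u(l, r) = 13 (u(l, r) = 5 + 8 = 13)
(C + u(t(4, 4), c(-3)))² = (0 + 13)² = 13² = 169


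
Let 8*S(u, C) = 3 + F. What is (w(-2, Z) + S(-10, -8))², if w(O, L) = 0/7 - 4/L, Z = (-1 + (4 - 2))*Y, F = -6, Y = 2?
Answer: 361/64 ≈ 5.6406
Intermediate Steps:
Z = 2 (Z = (-1 + (4 - 2))*2 = (-1 + 2)*2 = 1*2 = 2)
S(u, C) = -3/8 (S(u, C) = (3 - 6)/8 = (⅛)*(-3) = -3/8)
w(O, L) = -4/L (w(O, L) = 0*(⅐) - 4/L = 0 - 4/L = -4/L)
(w(-2, Z) + S(-10, -8))² = (-4/2 - 3/8)² = (-4*½ - 3/8)² = (-2 - 3/8)² = (-19/8)² = 361/64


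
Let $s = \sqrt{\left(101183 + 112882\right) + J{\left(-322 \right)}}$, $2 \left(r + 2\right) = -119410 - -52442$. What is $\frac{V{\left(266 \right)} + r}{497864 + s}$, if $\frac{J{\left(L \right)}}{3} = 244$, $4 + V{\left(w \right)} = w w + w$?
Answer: $\frac{18685831648}{247868347699} - \frac{37532 \sqrt{214797}}{247868347699} \approx 0.075316$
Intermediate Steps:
$V{\left(w \right)} = -4 + w + w^{2}$ ($V{\left(w \right)} = -4 + \left(w w + w\right) = -4 + \left(w^{2} + w\right) = -4 + \left(w + w^{2}\right) = -4 + w + w^{2}$)
$J{\left(L \right)} = 732$ ($J{\left(L \right)} = 3 \cdot 244 = 732$)
$r = -33486$ ($r = -2 + \frac{-119410 - -52442}{2} = -2 + \frac{-119410 + 52442}{2} = -2 + \frac{1}{2} \left(-66968\right) = -2 - 33484 = -33486$)
$s = \sqrt{214797}$ ($s = \sqrt{\left(101183 + 112882\right) + 732} = \sqrt{214065 + 732} = \sqrt{214797} \approx 463.46$)
$\frac{V{\left(266 \right)} + r}{497864 + s} = \frac{\left(-4 + 266 + 266^{2}\right) - 33486}{497864 + \sqrt{214797}} = \frac{\left(-4 + 266 + 70756\right) - 33486}{497864 + \sqrt{214797}} = \frac{71018 - 33486}{497864 + \sqrt{214797}} = \frac{37532}{497864 + \sqrt{214797}}$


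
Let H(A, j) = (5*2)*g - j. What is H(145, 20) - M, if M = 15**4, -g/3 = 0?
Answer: -50645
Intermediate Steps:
g = 0 (g = -3*0 = 0)
H(A, j) = -j (H(A, j) = (5*2)*0 - j = 10*0 - j = 0 - j = -j)
M = 50625
H(145, 20) - M = -1*20 - 1*50625 = -20 - 50625 = -50645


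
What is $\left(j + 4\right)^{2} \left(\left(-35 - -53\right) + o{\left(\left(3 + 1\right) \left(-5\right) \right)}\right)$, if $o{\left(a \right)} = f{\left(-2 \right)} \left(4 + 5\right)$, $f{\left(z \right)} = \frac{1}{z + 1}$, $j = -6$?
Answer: $36$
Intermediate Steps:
$f{\left(z \right)} = \frac{1}{1 + z}$
$o{\left(a \right)} = -9$ ($o{\left(a \right)} = \frac{4 + 5}{1 - 2} = \frac{1}{-1} \cdot 9 = \left(-1\right) 9 = -9$)
$\left(j + 4\right)^{2} \left(\left(-35 - -53\right) + o{\left(\left(3 + 1\right) \left(-5\right) \right)}\right) = \left(-6 + 4\right)^{2} \left(\left(-35 - -53\right) - 9\right) = \left(-2\right)^{2} \left(\left(-35 + 53\right) - 9\right) = 4 \left(18 - 9\right) = 4 \cdot 9 = 36$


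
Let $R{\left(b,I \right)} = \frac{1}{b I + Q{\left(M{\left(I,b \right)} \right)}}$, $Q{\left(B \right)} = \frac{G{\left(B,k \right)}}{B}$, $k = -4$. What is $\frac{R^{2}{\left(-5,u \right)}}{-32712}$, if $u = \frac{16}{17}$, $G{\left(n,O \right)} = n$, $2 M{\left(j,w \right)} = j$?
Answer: $- \frac{289}{129833928} \approx -2.2259 \cdot 10^{-6}$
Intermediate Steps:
$M{\left(j,w \right)} = \frac{j}{2}$
$u = \frac{16}{17}$ ($u = 16 \cdot \frac{1}{17} = \frac{16}{17} \approx 0.94118$)
$Q{\left(B \right)} = 1$ ($Q{\left(B \right)} = \frac{B}{B} = 1$)
$R{\left(b,I \right)} = \frac{1}{1 + I b}$ ($R{\left(b,I \right)} = \frac{1}{b I + 1} = \frac{1}{I b + 1} = \frac{1}{1 + I b}$)
$\frac{R^{2}{\left(-5,u \right)}}{-32712} = \frac{\left(\frac{1}{1 + \frac{16}{17} \left(-5\right)}\right)^{2}}{-32712} = \left(\frac{1}{1 - \frac{80}{17}}\right)^{2} \left(- \frac{1}{32712}\right) = \left(\frac{1}{- \frac{63}{17}}\right)^{2} \left(- \frac{1}{32712}\right) = \left(- \frac{17}{63}\right)^{2} \left(- \frac{1}{32712}\right) = \frac{289}{3969} \left(- \frac{1}{32712}\right) = - \frac{289}{129833928}$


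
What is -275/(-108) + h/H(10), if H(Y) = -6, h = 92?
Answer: -1381/108 ≈ -12.787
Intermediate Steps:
-275/(-108) + h/H(10) = -275/(-108) + 92/(-6) = -275*(-1/108) + 92*(-1/6) = 275/108 - 46/3 = -1381/108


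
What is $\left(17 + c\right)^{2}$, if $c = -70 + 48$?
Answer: $25$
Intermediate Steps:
$c = -22$
$\left(17 + c\right)^{2} = \left(17 - 22\right)^{2} = \left(-5\right)^{2} = 25$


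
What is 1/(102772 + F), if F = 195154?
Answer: 1/297926 ≈ 3.3565e-6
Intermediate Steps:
1/(102772 + F) = 1/(102772 + 195154) = 1/297926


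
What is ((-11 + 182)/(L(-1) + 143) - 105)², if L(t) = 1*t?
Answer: 217238121/20164 ≈ 10774.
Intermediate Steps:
L(t) = t
((-11 + 182)/(L(-1) + 143) - 105)² = ((-11 + 182)/(-1 + 143) - 105)² = (171/142 - 105)² = (-14739/142)² = 217238121/20164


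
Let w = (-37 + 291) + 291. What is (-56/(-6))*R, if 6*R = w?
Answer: 7630/9 ≈ 847.78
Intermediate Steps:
w = 545 (w = 254 + 291 = 545)
R = 545/6 (R = (⅙)*545 = 545/6 ≈ 90.833)
(-56/(-6))*R = -56/(-6)*(545/6) = -56*(-⅙)*(545/6) = (28/3)*(545/6) = 7630/9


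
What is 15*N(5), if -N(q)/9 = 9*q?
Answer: -6075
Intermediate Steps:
N(q) = -81*q
15*N(5) = 15*(-81*5) = 15*(-405) = -6075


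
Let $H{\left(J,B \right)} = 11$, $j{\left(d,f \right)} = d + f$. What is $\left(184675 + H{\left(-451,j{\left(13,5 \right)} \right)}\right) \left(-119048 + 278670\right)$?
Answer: $29479948692$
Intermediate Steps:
$\left(184675 + H{\left(-451,j{\left(13,5 \right)} \right)}\right) \left(-119048 + 278670\right) = \left(184675 + 11\right) \left(-119048 + 278670\right) = 184686 \cdot 159622 = 29479948692$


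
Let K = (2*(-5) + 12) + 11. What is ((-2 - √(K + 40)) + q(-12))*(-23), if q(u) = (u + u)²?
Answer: -13202 + 23*√53 ≈ -13035.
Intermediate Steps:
q(u) = 4*u² (q(u) = (2*u)² = 4*u²)
K = 13 (K = (-10 + 12) + 11 = 2 + 11 = 13)
((-2 - √(K + 40)) + q(-12))*(-23) = ((-2 - √(13 + 40)) + 4*(-12)²)*(-23) = ((-2 - √53) + 4*144)*(-23) = ((-2 - √53) + 576)*(-23) = (574 - √53)*(-23) = -13202 + 23*√53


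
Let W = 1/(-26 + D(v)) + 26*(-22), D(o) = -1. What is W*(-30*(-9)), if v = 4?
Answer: -154450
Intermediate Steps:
W = -15445/27 (W = 1/(-26 - 1) + 26*(-22) = 1/(-27) - 572 = -1/27 - 572 = -15445/27 ≈ -572.04)
W*(-30*(-9)) = -(-154450)*(-9)/9 = -15445/27*270 = -154450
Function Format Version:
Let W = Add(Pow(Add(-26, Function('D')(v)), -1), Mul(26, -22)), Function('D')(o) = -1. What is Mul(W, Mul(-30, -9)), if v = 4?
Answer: -154450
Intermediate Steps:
W = Rational(-15445, 27) (W = Add(Pow(Add(-26, -1), -1), Mul(26, -22)) = Add(Pow(-27, -1), -572) = Add(Rational(-1, 27), -572) = Rational(-15445, 27) ≈ -572.04)
Mul(W, Mul(-30, -9)) = Mul(Rational(-15445, 27), Mul(-30, -9)) = Mul(Rational(-15445, 27), 270) = -154450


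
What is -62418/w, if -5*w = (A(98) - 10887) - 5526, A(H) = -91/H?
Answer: -873852/45959 ≈ -19.014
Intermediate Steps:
w = 45959/14 (w = -((-91/98 - 10887) - 5526)/5 = -((-91*1/98 - 10887) - 5526)/5 = -((-13/14 - 10887) - 5526)/5 = -(-152431/14 - 5526)/5 = -⅕*(-229795/14) = 45959/14 ≈ 3282.8)
-62418/w = -62418/45959/14 = -62418*14/45959 = -873852/45959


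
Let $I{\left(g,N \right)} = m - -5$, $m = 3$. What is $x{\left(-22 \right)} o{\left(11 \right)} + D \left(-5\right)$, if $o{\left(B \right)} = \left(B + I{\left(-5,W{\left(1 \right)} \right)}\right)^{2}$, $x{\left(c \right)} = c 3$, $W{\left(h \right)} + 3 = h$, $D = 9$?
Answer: $-23871$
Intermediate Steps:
$W{\left(h \right)} = -3 + h$
$I{\left(g,N \right)} = 8$ ($I{\left(g,N \right)} = 3 - -5 = 3 + 5 = 8$)
$x{\left(c \right)} = 3 c$
$o{\left(B \right)} = \left(8 + B\right)^{2}$ ($o{\left(B \right)} = \left(B + 8\right)^{2} = \left(8 + B\right)^{2}$)
$x{\left(-22 \right)} o{\left(11 \right)} + D \left(-5\right) = 3 \left(-22\right) \left(8 + 11\right)^{2} + 9 \left(-5\right) = - 66 \cdot 19^{2} - 45 = \left(-66\right) 361 - 45 = -23826 - 45 = -23871$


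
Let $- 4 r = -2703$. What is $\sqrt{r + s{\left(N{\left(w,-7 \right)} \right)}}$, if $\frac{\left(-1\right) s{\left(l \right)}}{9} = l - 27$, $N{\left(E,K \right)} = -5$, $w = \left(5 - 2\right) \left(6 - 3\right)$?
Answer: $\frac{\sqrt{3855}}{2} \approx 31.044$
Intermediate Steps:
$r = \frac{2703}{4}$ ($r = \left(- \frac{1}{4}\right) \left(-2703\right) = \frac{2703}{4} \approx 675.75$)
$w = 9$ ($w = 3 \cdot 3 = 9$)
$s{\left(l \right)} = 243 - 9 l$ ($s{\left(l \right)} = - 9 \left(l - 27\right) = - 9 \left(-27 + l\right) = 243 - 9 l$)
$\sqrt{r + s{\left(N{\left(w,-7 \right)} \right)}} = \sqrt{\frac{2703}{4} + \left(243 - -45\right)} = \sqrt{\frac{2703}{4} + \left(243 + 45\right)} = \sqrt{\frac{2703}{4} + 288} = \sqrt{\frac{3855}{4}} = \frac{\sqrt{3855}}{2}$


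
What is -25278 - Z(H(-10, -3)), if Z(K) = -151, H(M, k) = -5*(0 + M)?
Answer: -25127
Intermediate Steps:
H(M, k) = -5*M
-25278 - Z(H(-10, -3)) = -25278 - 1*(-151) = -25278 + 151 = -25127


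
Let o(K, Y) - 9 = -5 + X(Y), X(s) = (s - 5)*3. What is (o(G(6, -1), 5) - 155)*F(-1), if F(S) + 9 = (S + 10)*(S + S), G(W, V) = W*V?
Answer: 4077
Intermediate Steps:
G(W, V) = V*W
X(s) = -15 + 3*s (X(s) = (-5 + s)*3 = -15 + 3*s)
o(K, Y) = -11 + 3*Y (o(K, Y) = 9 + (-5 + (-15 + 3*Y)) = 9 + (-20 + 3*Y) = -11 + 3*Y)
F(S) = -9 + 2*S*(10 + S) (F(S) = -9 + (S + 10)*(S + S) = -9 + (10 + S)*(2*S) = -9 + 2*S*(10 + S))
(o(G(6, -1), 5) - 155)*F(-1) = ((-11 + 3*5) - 155)*(-9 + 2*(-1)² + 20*(-1)) = ((-11 + 15) - 155)*(-9 + 2*1 - 20) = (4 - 155)*(-9 + 2 - 20) = -151*(-27) = 4077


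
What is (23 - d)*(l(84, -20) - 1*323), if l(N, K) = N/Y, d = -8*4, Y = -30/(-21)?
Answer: -14531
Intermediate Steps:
Y = 10/7 (Y = -30*(-1/21) = 10/7 ≈ 1.4286)
d = -32
l(N, K) = 7*N/10 (l(N, K) = N/(10/7) = N*(7/10) = 7*N/10)
(23 - d)*(l(84, -20) - 1*323) = (23 - 1*(-32))*((7/10)*84 - 1*323) = (23 + 32)*(294/5 - 323) = 55*(-1321/5) = -14531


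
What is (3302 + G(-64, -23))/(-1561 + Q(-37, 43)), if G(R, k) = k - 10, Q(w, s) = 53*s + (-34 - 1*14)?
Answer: 3269/670 ≈ 4.8791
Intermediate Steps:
Q(w, s) = -48 + 53*s (Q(w, s) = 53*s + (-34 - 14) = 53*s - 48 = -48 + 53*s)
G(R, k) = -10 + k
(3302 + G(-64, -23))/(-1561 + Q(-37, 43)) = (3302 + (-10 - 23))/(-1561 + (-48 + 53*43)) = (3302 - 33)/(-1561 + (-48 + 2279)) = 3269/(-1561 + 2231) = 3269/670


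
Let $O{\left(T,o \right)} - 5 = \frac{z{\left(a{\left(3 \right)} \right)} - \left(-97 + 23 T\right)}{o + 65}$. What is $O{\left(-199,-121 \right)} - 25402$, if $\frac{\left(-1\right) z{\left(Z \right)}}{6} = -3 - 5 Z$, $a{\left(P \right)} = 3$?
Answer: $- \frac{713507}{28} \approx -25482.0$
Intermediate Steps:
$z{\left(Z \right)} = 18 + 30 Z$ ($z{\left(Z \right)} = - 6 \left(-3 - 5 Z\right) = 18 + 30 Z$)
$O{\left(T,o \right)} = 5 + \frac{205 - 23 T}{65 + o}$ ($O{\left(T,o \right)} = 5 + \frac{\left(18 + 30 \cdot 3\right) - \left(-97 + 23 T\right)}{o + 65} = 5 + \frac{\left(18 + 90\right) - \left(-97 + 23 T\right)}{65 + o} = 5 + \frac{108 - \left(-97 + 23 T\right)}{65 + o} = 5 + \frac{205 - 23 T}{65 + o}$)
$O{\left(-199,-121 \right)} - 25402 = \frac{530 - -4577 + 5 \left(-121\right)}{65 - 121} - 25402 = \frac{530 + 4577 - 605}{-56} - 25402 = \left(- \frac{1}{56}\right) 4502 - 25402 = - \frac{2251}{28} - 25402 = - \frac{713507}{28}$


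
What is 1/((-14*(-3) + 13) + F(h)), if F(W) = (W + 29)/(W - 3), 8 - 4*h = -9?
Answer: 5/408 ≈ 0.012255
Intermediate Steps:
h = 17/4 (h = 2 - ¼*(-9) = 2 + 9/4 = 17/4 ≈ 4.2500)
F(W) = (29 + W)/(-3 + W)
1/((-14*(-3) + 13) + F(h)) = 1/((-14*(-3) + 13) + (29 + 17/4)/(-3 + 17/4)) = 1/((42 + 13) + (133/4)/(5/4)) = 1/(55 + (⅘)*(133/4)) = 1/(55 + 133/5) = 1/(408/5) = 5/408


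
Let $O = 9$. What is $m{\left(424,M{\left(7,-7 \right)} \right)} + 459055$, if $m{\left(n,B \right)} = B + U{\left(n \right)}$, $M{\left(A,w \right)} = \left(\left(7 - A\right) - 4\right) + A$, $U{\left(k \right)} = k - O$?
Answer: $459473$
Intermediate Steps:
$U{\left(k \right)} = -9 + k$ ($U{\left(k \right)} = k - 9 = -9 + k$)
$M{\left(A,w \right)} = 3$ ($M{\left(A,w \right)} = \left(3 - A\right) + A = 3$)
$m{\left(n,B \right)} = -9 + B + n$ ($m{\left(n,B \right)} = B + \left(-9 + n\right) = -9 + B + n$)
$m{\left(424,M{\left(7,-7 \right)} \right)} + 459055 = \left(-9 + 3 + 424\right) + 459055 = 418 + 459055 = 459473$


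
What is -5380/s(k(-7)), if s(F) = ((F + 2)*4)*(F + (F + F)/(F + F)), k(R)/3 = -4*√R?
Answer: 676535/510554 - 12105*I*√7/255277 ≈ 1.3251 - 0.12546*I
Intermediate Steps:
k(R) = -12*√R (k(R) = 3*(-4*√R) = -12*√R)
s(F) = (1 + F)*(8 + 4*F) (s(F) = ((2 + F)*4)*(F + (2*F)/((2*F))) = (8 + 4*F)*(F + (2*F)*(1/(2*F))) = (8 + 4*F)*(F + 1) = (8 + 4*F)*(1 + F) = (1 + F)*(8 + 4*F))
-5380/s(k(-7)) = -5380/(8 + 4*(-12*I*√7)² + 12*(-12*I*√7)) = -5380/(8 + 4*(-1008) - 144*I*√7) = -5380/(8 - 4032 - 144*I*√7) = -5380/(-4024 - 144*I*√7)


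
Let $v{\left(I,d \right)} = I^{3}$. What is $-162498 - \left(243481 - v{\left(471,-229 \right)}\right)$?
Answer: $104081132$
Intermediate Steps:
$-162498 - \left(243481 - v{\left(471,-229 \right)}\right) = -162498 - \left(243481 - 471^{3}\right) = -162498 - \left(243481 - 104487111\right) = -162498 - -104243630 = -162498 + 104243630 = 104081132$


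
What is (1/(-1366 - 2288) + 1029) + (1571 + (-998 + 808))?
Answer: 8806139/3654 ≈ 2410.0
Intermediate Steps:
(1/(-1366 - 2288) + 1029) + (1571 + (-998 + 808)) = (1/(-3654) + 1029) + (1571 - 190) = (-1/3654 + 1029) + 1381 = 3759965/3654 + 1381 = 8806139/3654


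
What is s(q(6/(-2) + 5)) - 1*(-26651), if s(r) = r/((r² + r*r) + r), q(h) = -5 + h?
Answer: 133254/5 ≈ 26651.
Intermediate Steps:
s(r) = r/(r + 2*r²) (s(r) = r/((r² + r²) + r) = r/(2*r² + r) = r/(r + 2*r²))
s(q(6/(-2) + 5)) - 1*(-26651) = 1/(1 + 2*(-5 + (6/(-2) + 5))) - 1*(-26651) = 1/(1 + 2*(-5 + (-½*6 + 5))) + 26651 = 1/(1 + 2*(-5 + (-3 + 5))) + 26651 = 1/(1 + 2*(-5 + 2)) + 26651 = 1/(1 + 2*(-3)) + 26651 = 1/(1 - 6) + 26651 = 1/(-5) + 26651 = -⅕ + 26651 = 133254/5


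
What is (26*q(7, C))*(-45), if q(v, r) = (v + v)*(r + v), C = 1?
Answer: -131040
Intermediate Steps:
q(v, r) = 2*v*(r + v) (q(v, r) = (2*v)*(r + v) = 2*v*(r + v))
(26*q(7, C))*(-45) = (26*(2*7*(1 + 7)))*(-45) = (26*(2*7*8))*(-45) = (26*112)*(-45) = 2912*(-45) = -131040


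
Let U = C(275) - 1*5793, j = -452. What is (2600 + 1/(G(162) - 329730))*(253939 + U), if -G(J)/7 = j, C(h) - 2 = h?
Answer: 210928913838377/326566 ≈ 6.4590e+8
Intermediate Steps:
C(h) = 2 + h
G(J) = 3164 (G(J) = -7*(-452) = 3164)
U = -5516 (U = (2 + 275) - 1*5793 = 277 - 5793 = -5516)
(2600 + 1/(G(162) - 329730))*(253939 + U) = (2600 + 1/(3164 - 329730))*(253939 - 5516) = (2600 + 1/(-326566))*248423 = (2600 - 1/326566)*248423 = (849071599/326566)*248423 = 210928913838377/326566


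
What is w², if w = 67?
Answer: 4489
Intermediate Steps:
w² = 67² = 4489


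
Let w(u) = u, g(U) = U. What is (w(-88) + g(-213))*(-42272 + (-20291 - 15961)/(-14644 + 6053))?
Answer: 109299872500/8591 ≈ 1.2723e+7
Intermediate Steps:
(w(-88) + g(-213))*(-42272 + (-20291 - 15961)/(-14644 + 6053)) = (-88 - 213)*(-42272 + (-20291 - 15961)/(-14644 + 6053)) = -301*(-42272 - 36252/(-8591)) = -301*(-42272 - 36252*(-1/8591)) = -301*(-42272 + 36252/8591) = -301*(-363122500/8591) = 109299872500/8591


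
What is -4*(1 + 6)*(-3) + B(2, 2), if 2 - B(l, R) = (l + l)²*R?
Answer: 54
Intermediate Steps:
B(l, R) = 2 - 4*R*l² (B(l, R) = 2 - (l + l)²*R = 2 - (2*l)²*R = 2 - 4*l²*R = 2 - 4*R*l²)
-4*(1 + 6)*(-3) + B(2, 2) = -4*(1 + 6)*(-3) + (2 - 4*2*2²) = -28*(-3) + (2 - 4*2*4) = -4*(-21) + (2 - 32) = 84 - 30 = 54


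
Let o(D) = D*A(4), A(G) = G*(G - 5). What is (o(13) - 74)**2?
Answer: 15876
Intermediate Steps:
A(G) = G*(-5 + G)
o(D) = -4*D (o(D) = D*(4*(-5 + 4)) = D*(4*(-1)) = D*(-4) = -4*D)
(o(13) - 74)**2 = (-4*13 - 74)**2 = (-52 - 74)**2 = (-126)**2 = 15876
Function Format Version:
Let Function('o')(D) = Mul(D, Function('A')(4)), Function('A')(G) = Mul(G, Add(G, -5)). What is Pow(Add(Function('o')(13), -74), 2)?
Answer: 15876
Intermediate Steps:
Function('A')(G) = Mul(G, Add(-5, G))
Function('o')(D) = Mul(-4, D) (Function('o')(D) = Mul(D, Mul(4, Add(-5, 4))) = Mul(D, Mul(4, -1)) = Mul(D, -4) = Mul(-4, D))
Pow(Add(Function('o')(13), -74), 2) = Pow(Add(Mul(-4, 13), -74), 2) = Pow(Add(-52, -74), 2) = Pow(-126, 2) = 15876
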